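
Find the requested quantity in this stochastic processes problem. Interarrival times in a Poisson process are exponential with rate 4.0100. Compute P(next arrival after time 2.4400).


P(X > t) = exp(-lambda * t)
= exp(-4.0100 * 2.4400)
= exp(-9.7844) = 5.6323e-05

5.6323e-05


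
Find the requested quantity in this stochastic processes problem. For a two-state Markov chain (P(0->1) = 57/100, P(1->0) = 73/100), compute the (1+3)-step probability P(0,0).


P^4 = P^1 * P^3
Computing via matrix multiplication of the transition matrix.
Entry (0,0) of P^4 = 0.5651

0.5651


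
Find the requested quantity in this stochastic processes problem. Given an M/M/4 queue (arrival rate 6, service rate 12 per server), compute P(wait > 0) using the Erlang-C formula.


a = lambda/mu = 0.5000
rho = a/c = 0.1250
Erlang-C formula applied:
C(c,a) = 0.0018

0.0018


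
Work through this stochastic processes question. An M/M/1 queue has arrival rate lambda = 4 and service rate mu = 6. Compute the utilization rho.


rho = lambda/mu
= 4/6
= 0.6667

0.6667


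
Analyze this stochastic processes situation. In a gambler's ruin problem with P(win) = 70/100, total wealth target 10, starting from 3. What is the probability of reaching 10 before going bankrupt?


Gambler's ruin formula:
r = q/p = 0.3000/0.7000 = 0.4286
P(win) = (1 - r^i)/(1 - r^N)
= (1 - 0.4286^3)/(1 - 0.4286^10)
= 0.9215

0.9215


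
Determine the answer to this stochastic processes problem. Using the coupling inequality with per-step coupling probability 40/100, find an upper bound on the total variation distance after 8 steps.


TV distance bound <= (1-delta)^n
= (1 - 0.4000)^8
= 0.6000^8
= 0.0168

0.0168


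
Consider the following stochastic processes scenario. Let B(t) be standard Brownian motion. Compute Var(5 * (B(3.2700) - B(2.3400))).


Var(alpha*(B(t)-B(s))) = alpha^2 * (t-s)
= 5^2 * (3.2700 - 2.3400)
= 25 * 0.9300
= 23.2500

23.2500


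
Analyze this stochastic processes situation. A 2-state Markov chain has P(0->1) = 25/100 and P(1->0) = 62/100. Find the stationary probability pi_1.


Stationary distribution: pi_0 = p10/(p01+p10), pi_1 = p01/(p01+p10)
p01 = 0.2500, p10 = 0.6200
pi_1 = 0.2874

0.2874


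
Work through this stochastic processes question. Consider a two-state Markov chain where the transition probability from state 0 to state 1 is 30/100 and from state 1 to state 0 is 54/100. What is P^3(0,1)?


Computing P^3 by matrix multiplication.
P = [[0.7000, 0.3000], [0.5400, 0.4600]]
After raising P to the power 3:
P^3(0,1) = 0.3557

0.3557


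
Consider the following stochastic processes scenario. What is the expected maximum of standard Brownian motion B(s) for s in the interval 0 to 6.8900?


E(max B(s)) = sqrt(2t/pi)
= sqrt(2*6.8900/pi)
= sqrt(4.3863)
= 2.0944

2.0944


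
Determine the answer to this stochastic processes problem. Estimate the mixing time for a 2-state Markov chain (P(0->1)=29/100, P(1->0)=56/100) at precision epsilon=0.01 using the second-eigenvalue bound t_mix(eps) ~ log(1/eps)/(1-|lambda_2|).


lambda_2 = |1 - p01 - p10| = |1 - 0.2900 - 0.5600| = 0.1500
t_mix ~ log(1/eps)/(1 - |lambda_2|)
= log(100)/(1 - 0.1500) = 4.6052/0.8500
= 5.4178

5.4178


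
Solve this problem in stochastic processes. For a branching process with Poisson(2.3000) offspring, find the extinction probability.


Since mu = 2.3000 > 1, extinction prob q < 1.
Solve s = exp(mu*(s-1)) iteratively.
q = 0.1376

0.1376


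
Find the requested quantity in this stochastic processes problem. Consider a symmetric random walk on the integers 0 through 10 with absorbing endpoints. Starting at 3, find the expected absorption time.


For symmetric RW on 0,...,N with absorbing barriers, E(i) = i*(N-i)
E(3) = 3 * 7 = 21

21


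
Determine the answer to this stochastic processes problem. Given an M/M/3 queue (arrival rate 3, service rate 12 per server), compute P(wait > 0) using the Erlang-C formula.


a = lambda/mu = 0.2500
rho = a/c = 0.0833
Erlang-C formula applied:
C(c,a) = 0.0022

0.0022


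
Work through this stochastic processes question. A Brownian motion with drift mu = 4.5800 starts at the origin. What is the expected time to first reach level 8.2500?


Expected first passage time = a/mu
= 8.2500/4.5800
= 1.8013

1.8013


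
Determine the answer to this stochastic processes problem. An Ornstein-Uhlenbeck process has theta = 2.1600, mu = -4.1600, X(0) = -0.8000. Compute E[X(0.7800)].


E[X(t)] = mu + (X(0) - mu)*exp(-theta*t)
= -4.1600 + (-0.8000 - -4.1600)*exp(-2.1600*0.7800)
= -4.1600 + 3.3600 * 0.1855
= -3.5368

-3.5368


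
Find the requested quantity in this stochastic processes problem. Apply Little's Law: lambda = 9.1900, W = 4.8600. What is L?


Little's Law: L = lambda * W
= 9.1900 * 4.8600
= 44.6634

44.6634


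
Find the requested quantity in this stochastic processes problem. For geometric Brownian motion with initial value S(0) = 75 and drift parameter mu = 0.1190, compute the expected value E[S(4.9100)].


E[S(t)] = S(0) * exp(mu * t)
= 75 * exp(0.1190 * 4.9100)
= 75 * 1.7937
= 134.5288

134.5288


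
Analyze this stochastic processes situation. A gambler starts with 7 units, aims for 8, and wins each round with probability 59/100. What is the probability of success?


Gambler's ruin formula:
r = q/p = 0.4100/0.5900 = 0.6949
P(win) = (1 - r^i)/(1 - r^N)
= (1 - 0.6949^7)/(1 - 0.6949^8)
= 0.9748

0.9748


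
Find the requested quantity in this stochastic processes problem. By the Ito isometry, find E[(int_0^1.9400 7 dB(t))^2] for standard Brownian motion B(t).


By Ito isometry: E[(int f dB)^2] = int f^2 dt
= 7^2 * 1.9400
= 49 * 1.9400 = 95.0600

95.0600


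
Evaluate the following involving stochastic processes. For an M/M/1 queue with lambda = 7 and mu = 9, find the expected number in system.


rho = 7/9 = 0.7778
L = rho/(1-rho)
= 0.7778/0.2222
= 3.5000

3.5000


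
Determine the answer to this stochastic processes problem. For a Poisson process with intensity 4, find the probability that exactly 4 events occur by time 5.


P(N(t)=k) = (lambda*t)^k * exp(-lambda*t) / k!
lambda*t = 20
= 20^4 * exp(-20) / 4!
= 160000 * 2.0612e-09 / 24
= 1.3741e-05

1.3741e-05


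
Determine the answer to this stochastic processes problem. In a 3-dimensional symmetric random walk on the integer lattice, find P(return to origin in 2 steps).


P(return in 2 steps) = P(reverse first step) = 1/(2d)
= 1/6
= 0.1667

0.1667


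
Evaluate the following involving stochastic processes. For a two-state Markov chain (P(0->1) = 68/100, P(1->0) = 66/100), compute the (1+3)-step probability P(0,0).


P^4 = P^1 * P^3
Computing via matrix multiplication of the transition matrix.
Entry (0,0) of P^4 = 0.4993

0.4993


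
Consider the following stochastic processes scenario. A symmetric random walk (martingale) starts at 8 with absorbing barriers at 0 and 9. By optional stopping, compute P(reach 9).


By optional stopping theorem: E(M at tau) = M(0) = 8
P(hit 9)*9 + P(hit 0)*0 = 8
P(hit 9) = (8 - 0)/(9 - 0) = 8/9 = 0.8889

0.8889


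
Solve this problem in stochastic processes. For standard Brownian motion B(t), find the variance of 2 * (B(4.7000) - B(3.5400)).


Var(alpha*(B(t)-B(s))) = alpha^2 * (t-s)
= 2^2 * (4.7000 - 3.5400)
= 4 * 1.1600
= 4.6400

4.6400


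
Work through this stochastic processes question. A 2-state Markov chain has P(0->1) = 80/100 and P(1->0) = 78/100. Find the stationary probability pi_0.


Stationary distribution: pi_0 = p10/(p01+p10), pi_1 = p01/(p01+p10)
p01 = 0.8000, p10 = 0.7800
pi_0 = 0.4937

0.4937


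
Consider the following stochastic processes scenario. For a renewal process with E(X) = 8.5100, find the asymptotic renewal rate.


Long-run renewal rate = 1/E(X)
= 1/8.5100
= 0.1175

0.1175


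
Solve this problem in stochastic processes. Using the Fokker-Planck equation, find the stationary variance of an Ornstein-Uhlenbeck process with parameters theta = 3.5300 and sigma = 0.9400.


Stationary variance = sigma^2 / (2*theta)
= 0.9400^2 / (2*3.5300)
= 0.8836 / 7.0600
= 0.1252

0.1252


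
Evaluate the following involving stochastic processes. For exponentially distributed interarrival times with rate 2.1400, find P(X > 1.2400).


P(X > t) = exp(-lambda * t)
= exp(-2.1400 * 1.2400)
= exp(-2.6536) = 0.0704

0.0704


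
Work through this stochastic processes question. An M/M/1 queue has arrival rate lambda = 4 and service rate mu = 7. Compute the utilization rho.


rho = lambda/mu
= 4/7
= 0.5714

0.5714


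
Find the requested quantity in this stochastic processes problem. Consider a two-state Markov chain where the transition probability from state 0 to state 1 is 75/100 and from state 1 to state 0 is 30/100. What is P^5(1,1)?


Computing P^5 by matrix multiplication.
P = [[0.2500, 0.7500], [0.3000, 0.7000]]
After raising P to the power 5:
P^5(1,1) = 0.7143

0.7143


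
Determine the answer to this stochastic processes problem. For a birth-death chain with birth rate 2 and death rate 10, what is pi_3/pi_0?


For birth-death process, pi_n/pi_0 = (lambda/mu)^n
= (2/10)^3
= 0.0080

0.0080


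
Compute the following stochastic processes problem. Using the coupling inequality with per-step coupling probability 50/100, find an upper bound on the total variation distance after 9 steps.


TV distance bound <= (1-delta)^n
= (1 - 0.5000)^9
= 0.5000^9
= 0.0020

0.0020


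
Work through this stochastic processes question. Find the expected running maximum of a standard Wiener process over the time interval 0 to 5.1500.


E(max B(s)) = sqrt(2t/pi)
= sqrt(2*5.1500/pi)
= sqrt(3.2786)
= 1.8107

1.8107


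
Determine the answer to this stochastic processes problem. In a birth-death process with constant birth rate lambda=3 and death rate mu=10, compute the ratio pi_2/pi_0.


For birth-death process, pi_n/pi_0 = (lambda/mu)^n
= (3/10)^2
= 0.0900

0.0900


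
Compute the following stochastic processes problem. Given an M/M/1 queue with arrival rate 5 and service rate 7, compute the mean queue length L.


rho = 5/7 = 0.7143
L = rho/(1-rho)
= 0.7143/0.2857
= 2.5000

2.5000


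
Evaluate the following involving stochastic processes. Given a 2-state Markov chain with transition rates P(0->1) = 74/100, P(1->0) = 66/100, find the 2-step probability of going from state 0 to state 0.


Computing P^2 by matrix multiplication.
P = [[0.2600, 0.7400], [0.6600, 0.3400]]
After raising P to the power 2:
P^2(0,0) = 0.5560

0.5560


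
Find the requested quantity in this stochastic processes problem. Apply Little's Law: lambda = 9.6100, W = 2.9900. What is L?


Little's Law: L = lambda * W
= 9.6100 * 2.9900
= 28.7339

28.7339


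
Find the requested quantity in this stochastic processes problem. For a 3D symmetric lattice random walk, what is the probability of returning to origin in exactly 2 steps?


P(return in 2 steps) = P(reverse first step) = 1/(2d)
= 1/6
= 0.1667

0.1667


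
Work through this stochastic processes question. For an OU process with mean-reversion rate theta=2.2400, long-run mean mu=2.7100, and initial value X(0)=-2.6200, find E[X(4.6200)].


E[X(t)] = mu + (X(0) - mu)*exp(-theta*t)
= 2.7100 + (-2.6200 - 2.7100)*exp(-2.2400*4.6200)
= 2.7100 + -5.3300 * 3.2031e-05
= 2.7098

2.7098


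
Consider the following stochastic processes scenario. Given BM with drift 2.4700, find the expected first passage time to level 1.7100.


Expected first passage time = a/mu
= 1.7100/2.4700
= 0.6923

0.6923


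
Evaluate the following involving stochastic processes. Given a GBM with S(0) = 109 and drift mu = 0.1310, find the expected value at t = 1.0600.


E[S(t)] = S(0) * exp(mu * t)
= 109 * exp(0.1310 * 1.0600)
= 109 * 1.1490
= 125.2370

125.2370


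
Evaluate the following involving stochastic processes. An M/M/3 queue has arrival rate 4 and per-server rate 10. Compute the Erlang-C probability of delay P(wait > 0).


a = lambda/mu = 0.4000
rho = a/c = 0.1333
Erlang-C formula applied:
C(c,a) = 0.0082

0.0082


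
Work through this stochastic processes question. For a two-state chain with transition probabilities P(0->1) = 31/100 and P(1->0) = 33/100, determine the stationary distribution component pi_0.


Stationary distribution: pi_0 = p10/(p01+p10), pi_1 = p01/(p01+p10)
p01 = 0.3100, p10 = 0.3300
pi_0 = 0.5156

0.5156


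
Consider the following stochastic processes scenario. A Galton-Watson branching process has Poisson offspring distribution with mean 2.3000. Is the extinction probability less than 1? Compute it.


Since mu = 2.3000 > 1, extinction prob q < 1.
Solve s = exp(mu*(s-1)) iteratively.
q = 0.1376

0.1376


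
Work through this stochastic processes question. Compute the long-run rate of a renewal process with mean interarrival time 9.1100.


Long-run renewal rate = 1/E(X)
= 1/9.1100
= 0.1098

0.1098


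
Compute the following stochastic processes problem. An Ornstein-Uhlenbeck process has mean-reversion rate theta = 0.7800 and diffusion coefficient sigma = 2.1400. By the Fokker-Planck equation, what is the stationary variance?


Stationary variance = sigma^2 / (2*theta)
= 2.1400^2 / (2*0.7800)
= 4.5796 / 1.5600
= 2.9356

2.9356


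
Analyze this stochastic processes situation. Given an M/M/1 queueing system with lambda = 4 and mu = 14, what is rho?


rho = lambda/mu
= 4/14
= 0.2857

0.2857


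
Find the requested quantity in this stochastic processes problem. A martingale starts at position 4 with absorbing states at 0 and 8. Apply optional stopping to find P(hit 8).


By optional stopping theorem: E(M at tau) = M(0) = 4
P(hit 8)*8 + P(hit 0)*0 = 4
P(hit 8) = (4 - 0)/(8 - 0) = 1/2 = 0.5000

0.5000


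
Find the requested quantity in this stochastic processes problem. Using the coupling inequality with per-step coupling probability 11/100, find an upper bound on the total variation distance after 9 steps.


TV distance bound <= (1-delta)^n
= (1 - 0.1100)^9
= 0.8900^9
= 0.3504

0.3504


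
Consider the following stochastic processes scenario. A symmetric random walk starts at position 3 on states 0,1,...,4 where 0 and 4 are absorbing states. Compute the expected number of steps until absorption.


For symmetric RW on 0,...,N with absorbing barriers, E(i) = i*(N-i)
E(3) = 3 * 1 = 3

3


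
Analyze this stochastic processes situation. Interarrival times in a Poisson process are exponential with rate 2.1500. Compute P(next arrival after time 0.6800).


P(X > t) = exp(-lambda * t)
= exp(-2.1500 * 0.6800)
= exp(-1.4620) = 0.2318

0.2318


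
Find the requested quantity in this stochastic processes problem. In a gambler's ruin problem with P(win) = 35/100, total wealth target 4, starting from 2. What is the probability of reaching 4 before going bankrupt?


Gambler's ruin formula:
r = q/p = 0.6500/0.3500 = 1.8571
P(win) = (1 - r^i)/(1 - r^N)
= (1 - 1.8571^2)/(1 - 1.8571^4)
= 0.2248

0.2248


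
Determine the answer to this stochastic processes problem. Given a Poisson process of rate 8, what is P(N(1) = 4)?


P(N(t)=k) = (lambda*t)^k * exp(-lambda*t) / k!
lambda*t = 8
= 8^4 * exp(-8) / 4!
= 4096 * 3.3546e-04 / 24
= 0.0573

0.0573


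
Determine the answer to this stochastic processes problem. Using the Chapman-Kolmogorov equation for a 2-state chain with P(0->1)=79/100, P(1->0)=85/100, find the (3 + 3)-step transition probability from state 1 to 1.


P^6 = P^3 * P^3
Computing via matrix multiplication of the transition matrix.
Entry (1,1) of P^6 = 0.5173

0.5173


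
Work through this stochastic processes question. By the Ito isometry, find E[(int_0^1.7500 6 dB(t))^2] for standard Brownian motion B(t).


By Ito isometry: E[(int f dB)^2] = int f^2 dt
= 6^2 * 1.7500
= 36 * 1.7500 = 63.0000

63.0000


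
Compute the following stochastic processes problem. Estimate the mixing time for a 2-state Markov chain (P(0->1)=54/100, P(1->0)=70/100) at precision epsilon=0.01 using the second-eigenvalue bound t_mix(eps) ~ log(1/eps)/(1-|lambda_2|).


lambda_2 = |1 - p01 - p10| = |1 - 0.5400 - 0.7000| = 0.2400
t_mix ~ log(1/eps)/(1 - |lambda_2|)
= log(100)/(1 - 0.2400) = 4.6052/0.7600
= 6.0594

6.0594


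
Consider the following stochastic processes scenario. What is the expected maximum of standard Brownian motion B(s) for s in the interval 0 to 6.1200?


E(max B(s)) = sqrt(2t/pi)
= sqrt(2*6.1200/pi)
= sqrt(3.8961)
= 1.9739

1.9739


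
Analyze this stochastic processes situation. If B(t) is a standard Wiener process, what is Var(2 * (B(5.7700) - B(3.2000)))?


Var(alpha*(B(t)-B(s))) = alpha^2 * (t-s)
= 2^2 * (5.7700 - 3.2000)
= 4 * 2.5700
= 10.2800

10.2800


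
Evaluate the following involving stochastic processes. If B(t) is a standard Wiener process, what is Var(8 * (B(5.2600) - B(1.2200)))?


Var(alpha*(B(t)-B(s))) = alpha^2 * (t-s)
= 8^2 * (5.2600 - 1.2200)
= 64 * 4.0400
= 258.5600

258.5600


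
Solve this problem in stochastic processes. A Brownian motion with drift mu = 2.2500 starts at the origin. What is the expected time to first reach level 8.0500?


Expected first passage time = a/mu
= 8.0500/2.2500
= 3.5778

3.5778


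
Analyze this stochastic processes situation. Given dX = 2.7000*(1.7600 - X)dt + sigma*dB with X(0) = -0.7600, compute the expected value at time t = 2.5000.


E[X(t)] = mu + (X(0) - mu)*exp(-theta*t)
= 1.7600 + (-0.7600 - 1.7600)*exp(-2.7000*2.5000)
= 1.7600 + -2.5200 * 0.0012
= 1.7570

1.7570


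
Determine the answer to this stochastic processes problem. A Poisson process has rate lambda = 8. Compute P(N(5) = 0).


P(N(t)=k) = (lambda*t)^k * exp(-lambda*t) / k!
lambda*t = 40
= 40^0 * exp(-40) / 0!
= 1 * 4.2484e-18 / 1
= 4.2484e-18

4.2484e-18


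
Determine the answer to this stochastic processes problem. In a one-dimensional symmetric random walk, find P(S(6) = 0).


P(S(6) = 0) = C(6,3) / 4^3
= 20 / 64
= 0.3125

0.3125


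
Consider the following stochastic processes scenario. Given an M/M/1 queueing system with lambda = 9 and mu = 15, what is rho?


rho = lambda/mu
= 9/15
= 0.6000

0.6000


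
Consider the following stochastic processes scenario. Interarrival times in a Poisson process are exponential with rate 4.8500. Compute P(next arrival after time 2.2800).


P(X > t) = exp(-lambda * t)
= exp(-4.8500 * 2.2800)
= exp(-11.0580) = 1.5761e-05

1.5761e-05


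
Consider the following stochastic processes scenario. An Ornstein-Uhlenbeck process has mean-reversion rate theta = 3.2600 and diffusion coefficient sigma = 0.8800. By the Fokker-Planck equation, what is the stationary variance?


Stationary variance = sigma^2 / (2*theta)
= 0.8800^2 / (2*3.2600)
= 0.7744 / 6.5200
= 0.1188

0.1188


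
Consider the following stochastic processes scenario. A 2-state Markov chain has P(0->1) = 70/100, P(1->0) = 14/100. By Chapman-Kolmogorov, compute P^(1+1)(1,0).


P^2 = P^1 * P^1
Computing via matrix multiplication of the transition matrix.
Entry (1,0) of P^2 = 0.1624

0.1624


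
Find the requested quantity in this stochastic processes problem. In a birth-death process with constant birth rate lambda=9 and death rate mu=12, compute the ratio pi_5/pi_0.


For birth-death process, pi_n/pi_0 = (lambda/mu)^n
= (9/12)^5
= 0.2373

0.2373


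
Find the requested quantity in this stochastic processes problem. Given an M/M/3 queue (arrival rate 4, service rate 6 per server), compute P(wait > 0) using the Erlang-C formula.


a = lambda/mu = 0.6667
rho = a/c = 0.2222
Erlang-C formula applied:
C(c,a) = 0.0325

0.0325


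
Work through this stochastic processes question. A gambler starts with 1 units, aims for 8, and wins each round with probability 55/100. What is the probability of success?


Gambler's ruin formula:
r = q/p = 0.4500/0.5500 = 0.8182
P(win) = (1 - r^i)/(1 - r^N)
= (1 - 0.8182^1)/(1 - 0.8182^8)
= 0.2275

0.2275


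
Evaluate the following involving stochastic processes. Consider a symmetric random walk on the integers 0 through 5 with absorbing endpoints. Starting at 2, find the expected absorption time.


For symmetric RW on 0,...,N with absorbing barriers, E(i) = i*(N-i)
E(2) = 2 * 3 = 6

6


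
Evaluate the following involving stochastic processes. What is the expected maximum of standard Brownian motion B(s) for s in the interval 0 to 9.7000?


E(max B(s)) = sqrt(2t/pi)
= sqrt(2*9.7000/pi)
= sqrt(6.1752)
= 2.4850

2.4850


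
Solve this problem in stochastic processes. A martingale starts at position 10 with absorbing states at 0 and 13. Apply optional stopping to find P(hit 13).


By optional stopping theorem: E(M at tau) = M(0) = 10
P(hit 13)*13 + P(hit 0)*0 = 10
P(hit 13) = (10 - 0)/(13 - 0) = 10/13 = 0.7692

0.7692


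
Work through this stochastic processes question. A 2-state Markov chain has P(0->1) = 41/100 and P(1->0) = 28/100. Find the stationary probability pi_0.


Stationary distribution: pi_0 = p10/(p01+p10), pi_1 = p01/(p01+p10)
p01 = 0.4100, p10 = 0.2800
pi_0 = 0.4058

0.4058


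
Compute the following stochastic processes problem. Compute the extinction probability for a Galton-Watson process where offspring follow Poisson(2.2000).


Since mu = 2.2000 > 1, extinction prob q < 1.
Solve s = exp(mu*(s-1)) iteratively.
q = 0.1563

0.1563


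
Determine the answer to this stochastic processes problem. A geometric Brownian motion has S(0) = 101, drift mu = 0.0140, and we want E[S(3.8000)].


E[S(t)] = S(0) * exp(mu * t)
= 101 * exp(0.0140 * 3.8000)
= 101 * 1.0546
= 106.5187

106.5187


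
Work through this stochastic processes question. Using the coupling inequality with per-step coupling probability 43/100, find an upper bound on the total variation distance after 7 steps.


TV distance bound <= (1-delta)^n
= (1 - 0.4300)^7
= 0.5700^7
= 0.0195

0.0195


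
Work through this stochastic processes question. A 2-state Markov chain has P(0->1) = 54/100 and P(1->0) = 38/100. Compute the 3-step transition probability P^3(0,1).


Computing P^3 by matrix multiplication.
P = [[0.4600, 0.5400], [0.3800, 0.6200]]
After raising P to the power 3:
P^3(0,1) = 0.5867

0.5867


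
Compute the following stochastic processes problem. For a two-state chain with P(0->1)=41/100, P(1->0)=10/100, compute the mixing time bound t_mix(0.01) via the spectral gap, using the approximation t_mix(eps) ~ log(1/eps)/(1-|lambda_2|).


lambda_2 = |1 - p01 - p10| = |1 - 0.4100 - 0.1000| = 0.4900
t_mix ~ log(1/eps)/(1 - |lambda_2|)
= log(100)/(1 - 0.4900) = 4.6052/0.5100
= 9.0297

9.0297


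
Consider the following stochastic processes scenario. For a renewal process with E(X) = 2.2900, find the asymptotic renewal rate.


Long-run renewal rate = 1/E(X)
= 1/2.2900
= 0.4367

0.4367


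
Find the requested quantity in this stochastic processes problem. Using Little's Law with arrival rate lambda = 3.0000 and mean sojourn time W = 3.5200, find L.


Little's Law: L = lambda * W
= 3.0000 * 3.5200
= 10.5600

10.5600


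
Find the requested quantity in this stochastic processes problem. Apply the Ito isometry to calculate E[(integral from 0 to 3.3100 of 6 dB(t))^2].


By Ito isometry: E[(int f dB)^2] = int f^2 dt
= 6^2 * 3.3100
= 36 * 3.3100 = 119.1600

119.1600


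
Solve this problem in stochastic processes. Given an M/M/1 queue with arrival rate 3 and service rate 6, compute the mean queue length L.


rho = 3/6 = 0.5000
L = rho/(1-rho)
= 0.5000/0.5000
= 1.0000

1.0000


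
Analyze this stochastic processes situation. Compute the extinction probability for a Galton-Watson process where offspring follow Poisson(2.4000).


Since mu = 2.4000 > 1, extinction prob q < 1.
Solve s = exp(mu*(s-1)) iteratively.
q = 0.1214

0.1214


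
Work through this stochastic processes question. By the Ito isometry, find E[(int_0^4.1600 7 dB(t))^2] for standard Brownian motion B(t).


By Ito isometry: E[(int f dB)^2] = int f^2 dt
= 7^2 * 4.1600
= 49 * 4.1600 = 203.8400

203.8400


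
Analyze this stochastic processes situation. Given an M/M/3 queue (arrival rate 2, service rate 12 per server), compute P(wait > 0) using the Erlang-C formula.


a = lambda/mu = 0.1667
rho = a/c = 0.0556
Erlang-C formula applied:
C(c,a) = 6.9156e-04

6.9156e-04


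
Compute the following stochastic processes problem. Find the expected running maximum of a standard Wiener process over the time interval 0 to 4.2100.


E(max B(s)) = sqrt(2t/pi)
= sqrt(2*4.2100/pi)
= sqrt(2.6802)
= 1.6371

1.6371


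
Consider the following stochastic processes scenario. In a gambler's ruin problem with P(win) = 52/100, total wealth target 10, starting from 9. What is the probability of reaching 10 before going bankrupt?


Gambler's ruin formula:
r = q/p = 0.4800/0.5200 = 0.9231
P(win) = (1 - r^i)/(1 - r^N)
= (1 - 0.9231^9)/(1 - 0.9231^10)
= 0.9321

0.9321


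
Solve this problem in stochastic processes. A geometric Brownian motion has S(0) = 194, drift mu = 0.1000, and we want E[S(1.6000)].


E[S(t)] = S(0) * exp(mu * t)
= 194 * exp(0.1000 * 1.6000)
= 194 * 1.1735
= 227.6611

227.6611


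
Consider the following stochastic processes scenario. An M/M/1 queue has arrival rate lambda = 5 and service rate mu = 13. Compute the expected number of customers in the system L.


rho = 5/13 = 0.3846
L = rho/(1-rho)
= 0.3846/0.6154
= 0.6250

0.6250


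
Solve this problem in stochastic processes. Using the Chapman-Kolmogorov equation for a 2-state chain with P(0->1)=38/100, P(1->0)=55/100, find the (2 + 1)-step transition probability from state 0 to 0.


P^3 = P^2 * P^1
Computing via matrix multiplication of the transition matrix.
Entry (0,0) of P^3 = 0.5915

0.5915


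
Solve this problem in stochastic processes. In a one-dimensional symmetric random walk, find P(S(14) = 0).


P(S(14) = 0) = C(14,7) / 4^7
= 3432 / 16384
= 0.2095

0.2095


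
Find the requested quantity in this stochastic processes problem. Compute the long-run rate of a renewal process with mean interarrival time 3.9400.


Long-run renewal rate = 1/E(X)
= 1/3.9400
= 0.2538

0.2538


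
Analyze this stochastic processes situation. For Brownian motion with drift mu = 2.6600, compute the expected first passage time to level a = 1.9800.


Expected first passage time = a/mu
= 1.9800/2.6600
= 0.7444

0.7444


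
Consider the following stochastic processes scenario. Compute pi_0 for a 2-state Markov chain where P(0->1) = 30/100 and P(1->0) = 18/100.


Stationary distribution: pi_0 = p10/(p01+p10), pi_1 = p01/(p01+p10)
p01 = 0.3000, p10 = 0.1800
pi_0 = 0.3750

0.3750


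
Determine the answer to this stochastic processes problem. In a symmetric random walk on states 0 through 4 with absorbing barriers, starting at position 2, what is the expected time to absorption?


For symmetric RW on 0,...,N with absorbing barriers, E(i) = i*(N-i)
E(2) = 2 * 2 = 4

4


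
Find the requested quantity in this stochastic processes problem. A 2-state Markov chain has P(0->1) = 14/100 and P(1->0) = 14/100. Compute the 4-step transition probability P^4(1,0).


Computing P^4 by matrix multiplication.
P = [[0.8600, 0.1400], [0.1400, 0.8600]]
After raising P to the power 4:
P^4(1,0) = 0.3656

0.3656


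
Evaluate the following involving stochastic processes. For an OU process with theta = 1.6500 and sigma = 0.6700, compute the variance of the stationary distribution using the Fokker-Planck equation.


Stationary variance = sigma^2 / (2*theta)
= 0.6700^2 / (2*1.6500)
= 0.4489 / 3.3000
= 0.1360

0.1360


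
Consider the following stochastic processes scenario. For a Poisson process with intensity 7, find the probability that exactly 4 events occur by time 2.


P(N(t)=k) = (lambda*t)^k * exp(-lambda*t) / k!
lambda*t = 14
= 14^4 * exp(-14) / 4!
= 38416 * 8.3153e-07 / 24
= 0.0013

0.0013


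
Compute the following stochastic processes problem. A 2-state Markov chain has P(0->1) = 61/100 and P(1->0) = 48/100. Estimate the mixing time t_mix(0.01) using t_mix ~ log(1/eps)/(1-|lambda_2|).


lambda_2 = |1 - p01 - p10| = |1 - 0.6100 - 0.4800| = 0.0900
t_mix ~ log(1/eps)/(1 - |lambda_2|)
= log(100)/(1 - 0.0900) = 4.6052/0.9100
= 5.0606

5.0606


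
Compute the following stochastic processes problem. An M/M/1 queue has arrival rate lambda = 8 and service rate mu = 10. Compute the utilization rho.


rho = lambda/mu
= 8/10
= 0.8000

0.8000


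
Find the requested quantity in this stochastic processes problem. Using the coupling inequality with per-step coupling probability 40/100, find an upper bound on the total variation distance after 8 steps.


TV distance bound <= (1-delta)^n
= (1 - 0.4000)^8
= 0.6000^8
= 0.0168

0.0168


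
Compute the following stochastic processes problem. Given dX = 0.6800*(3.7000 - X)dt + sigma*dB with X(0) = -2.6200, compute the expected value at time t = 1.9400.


E[X(t)] = mu + (X(0) - mu)*exp(-theta*t)
= 3.7000 + (-2.6200 - 3.7000)*exp(-0.6800*1.9400)
= 3.7000 + -6.3200 * 0.2673
= 2.0104

2.0104


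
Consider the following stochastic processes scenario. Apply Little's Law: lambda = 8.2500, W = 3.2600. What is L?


Little's Law: L = lambda * W
= 8.2500 * 3.2600
= 26.8950

26.8950


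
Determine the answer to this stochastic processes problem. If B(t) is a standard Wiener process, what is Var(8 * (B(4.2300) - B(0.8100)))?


Var(alpha*(B(t)-B(s))) = alpha^2 * (t-s)
= 8^2 * (4.2300 - 0.8100)
= 64 * 3.4200
= 218.8800

218.8800


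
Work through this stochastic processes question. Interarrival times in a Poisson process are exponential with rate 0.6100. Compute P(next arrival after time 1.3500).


P(X > t) = exp(-lambda * t)
= exp(-0.6100 * 1.3500)
= exp(-0.8235) = 0.4389

0.4389


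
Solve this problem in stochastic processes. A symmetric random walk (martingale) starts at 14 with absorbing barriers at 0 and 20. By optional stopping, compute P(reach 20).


By optional stopping theorem: E(M at tau) = M(0) = 14
P(hit 20)*20 + P(hit 0)*0 = 14
P(hit 20) = (14 - 0)/(20 - 0) = 7/10 = 0.7000

0.7000


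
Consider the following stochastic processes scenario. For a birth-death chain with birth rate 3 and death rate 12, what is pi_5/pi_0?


For birth-death process, pi_n/pi_0 = (lambda/mu)^n
= (3/12)^5
= 9.7656e-04

9.7656e-04


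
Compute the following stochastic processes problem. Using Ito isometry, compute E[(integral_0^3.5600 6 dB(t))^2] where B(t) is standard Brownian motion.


By Ito isometry: E[(int f dB)^2] = int f^2 dt
= 6^2 * 3.5600
= 36 * 3.5600 = 128.1600

128.1600


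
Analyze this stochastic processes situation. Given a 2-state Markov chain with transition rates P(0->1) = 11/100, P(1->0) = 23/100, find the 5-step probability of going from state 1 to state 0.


Computing P^5 by matrix multiplication.
P = [[0.8900, 0.1100], [0.2300, 0.7700]]
After raising P to the power 5:
P^5(1,0) = 0.5918

0.5918


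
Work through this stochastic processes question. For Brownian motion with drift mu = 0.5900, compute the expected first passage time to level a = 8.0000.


Expected first passage time = a/mu
= 8.0000/0.5900
= 13.5593

13.5593


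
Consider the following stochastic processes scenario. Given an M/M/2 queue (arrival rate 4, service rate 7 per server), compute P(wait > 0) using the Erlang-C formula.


a = lambda/mu = 0.5714
rho = a/c = 0.2857
Erlang-C formula applied:
C(c,a) = 0.1270

0.1270


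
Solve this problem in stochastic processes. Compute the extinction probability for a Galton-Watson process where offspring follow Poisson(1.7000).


Since mu = 1.7000 > 1, extinction prob q < 1.
Solve s = exp(mu*(s-1)) iteratively.
q = 0.3088

0.3088


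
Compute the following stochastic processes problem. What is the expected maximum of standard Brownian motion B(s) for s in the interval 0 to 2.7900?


E(max B(s)) = sqrt(2t/pi)
= sqrt(2*2.7900/pi)
= sqrt(1.7762)
= 1.3327

1.3327


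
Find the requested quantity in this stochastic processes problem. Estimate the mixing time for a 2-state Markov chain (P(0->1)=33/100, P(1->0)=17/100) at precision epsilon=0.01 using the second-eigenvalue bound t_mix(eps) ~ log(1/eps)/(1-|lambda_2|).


lambda_2 = |1 - p01 - p10| = |1 - 0.3300 - 0.1700| = 0.5000
t_mix ~ log(1/eps)/(1 - |lambda_2|)
= log(100)/(1 - 0.5000) = 4.6052/0.5000
= 9.2103

9.2103


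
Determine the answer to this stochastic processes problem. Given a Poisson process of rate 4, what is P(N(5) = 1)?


P(N(t)=k) = (lambda*t)^k * exp(-lambda*t) / k!
lambda*t = 20
= 20^1 * exp(-20) / 1!
= 20 * 2.0612e-09 / 1
= 4.1223e-08

4.1223e-08


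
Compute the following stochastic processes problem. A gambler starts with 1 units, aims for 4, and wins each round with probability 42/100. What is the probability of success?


Gambler's ruin formula:
r = q/p = 0.5800/0.4200 = 1.3810
P(win) = (1 - r^i)/(1 - r^N)
= (1 - 1.3810^1)/(1 - 1.3810^4)
= 0.1445

0.1445


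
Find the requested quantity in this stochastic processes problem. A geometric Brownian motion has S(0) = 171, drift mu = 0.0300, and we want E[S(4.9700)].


E[S(t)] = S(0) * exp(mu * t)
= 171 * exp(0.0300 * 4.9700)
= 171 * 1.1608
= 198.4949

198.4949


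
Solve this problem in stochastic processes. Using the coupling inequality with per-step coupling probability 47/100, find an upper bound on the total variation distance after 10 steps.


TV distance bound <= (1-delta)^n
= (1 - 0.4700)^10
= 0.5300^10
= 0.0017

0.0017


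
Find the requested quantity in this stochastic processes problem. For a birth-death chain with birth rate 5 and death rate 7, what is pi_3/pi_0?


For birth-death process, pi_n/pi_0 = (lambda/mu)^n
= (5/7)^3
= 0.3644

0.3644


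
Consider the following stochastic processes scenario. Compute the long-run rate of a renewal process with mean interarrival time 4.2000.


Long-run renewal rate = 1/E(X)
= 1/4.2000
= 0.2381

0.2381


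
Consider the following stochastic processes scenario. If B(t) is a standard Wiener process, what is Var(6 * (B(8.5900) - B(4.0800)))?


Var(alpha*(B(t)-B(s))) = alpha^2 * (t-s)
= 6^2 * (8.5900 - 4.0800)
= 36 * 4.5100
= 162.3600

162.3600


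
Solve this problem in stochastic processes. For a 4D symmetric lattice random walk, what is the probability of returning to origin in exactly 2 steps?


P(return in 2 steps) = P(reverse first step) = 1/(2d)
= 1/8
= 0.1250

0.1250


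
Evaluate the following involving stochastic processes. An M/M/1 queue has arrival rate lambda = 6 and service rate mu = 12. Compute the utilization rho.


rho = lambda/mu
= 6/12
= 0.5000

0.5000


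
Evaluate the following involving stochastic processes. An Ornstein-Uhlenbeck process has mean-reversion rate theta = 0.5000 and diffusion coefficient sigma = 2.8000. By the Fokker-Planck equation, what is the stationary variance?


Stationary variance = sigma^2 / (2*theta)
= 2.8000^2 / (2*0.5000)
= 7.8400 / 1.0000
= 7.8400

7.8400


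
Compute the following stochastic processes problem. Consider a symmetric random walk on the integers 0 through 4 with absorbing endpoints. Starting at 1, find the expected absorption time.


For symmetric RW on 0,...,N with absorbing barriers, E(i) = i*(N-i)
E(1) = 1 * 3 = 3

3


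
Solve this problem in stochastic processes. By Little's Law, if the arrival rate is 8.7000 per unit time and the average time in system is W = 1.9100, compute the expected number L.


Little's Law: L = lambda * W
= 8.7000 * 1.9100
= 16.6170

16.6170


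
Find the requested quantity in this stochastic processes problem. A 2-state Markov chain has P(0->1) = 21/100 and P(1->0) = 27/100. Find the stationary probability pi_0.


Stationary distribution: pi_0 = p10/(p01+p10), pi_1 = p01/(p01+p10)
p01 = 0.2100, p10 = 0.2700
pi_0 = 0.5625

0.5625


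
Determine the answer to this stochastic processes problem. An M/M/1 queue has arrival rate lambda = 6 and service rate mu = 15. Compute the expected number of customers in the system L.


rho = 6/15 = 0.4000
L = rho/(1-rho)
= 0.4000/0.6000
= 0.6667

0.6667


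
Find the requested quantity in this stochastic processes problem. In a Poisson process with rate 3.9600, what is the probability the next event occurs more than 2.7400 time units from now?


P(X > t) = exp(-lambda * t)
= exp(-3.9600 * 2.7400)
= exp(-10.8504) = 1.9397e-05

1.9397e-05


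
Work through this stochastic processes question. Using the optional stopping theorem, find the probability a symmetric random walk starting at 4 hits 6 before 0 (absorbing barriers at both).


By optional stopping theorem: E(M at tau) = M(0) = 4
P(hit 6)*6 + P(hit 0)*0 = 4
P(hit 6) = (4 - 0)/(6 - 0) = 2/3 = 0.6667

0.6667


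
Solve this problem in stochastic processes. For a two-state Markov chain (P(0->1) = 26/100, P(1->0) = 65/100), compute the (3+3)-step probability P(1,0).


P^6 = P^3 * P^3
Computing via matrix multiplication of the transition matrix.
Entry (1,0) of P^6 = 0.7143

0.7143


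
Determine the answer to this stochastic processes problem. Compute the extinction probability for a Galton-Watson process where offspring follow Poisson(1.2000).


Since mu = 1.2000 > 1, extinction prob q < 1.
Solve s = exp(mu*(s-1)) iteratively.
q = 0.6863

0.6863


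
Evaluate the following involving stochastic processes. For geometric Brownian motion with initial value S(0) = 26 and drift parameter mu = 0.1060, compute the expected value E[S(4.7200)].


E[S(t)] = S(0) * exp(mu * t)
= 26 * exp(0.1060 * 4.7200)
= 26 * 1.6492
= 42.8805

42.8805


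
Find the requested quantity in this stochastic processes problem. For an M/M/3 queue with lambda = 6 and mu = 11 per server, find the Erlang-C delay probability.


a = lambda/mu = 0.5455
rho = a/c = 0.1818
Erlang-C formula applied:
C(c,a) = 0.0191

0.0191


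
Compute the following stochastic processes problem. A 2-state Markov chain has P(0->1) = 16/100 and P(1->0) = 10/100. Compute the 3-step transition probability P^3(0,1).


Computing P^3 by matrix multiplication.
P = [[0.8400, 0.1600], [0.1000, 0.9000]]
After raising P to the power 3:
P^3(0,1) = 0.3660

0.3660


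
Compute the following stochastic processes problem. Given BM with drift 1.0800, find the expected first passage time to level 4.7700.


Expected first passage time = a/mu
= 4.7700/1.0800
= 4.4167

4.4167


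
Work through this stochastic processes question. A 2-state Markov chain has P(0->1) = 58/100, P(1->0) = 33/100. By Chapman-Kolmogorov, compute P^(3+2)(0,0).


P^5 = P^3 * P^2
Computing via matrix multiplication of the transition matrix.
Entry (0,0) of P^5 = 0.3626

0.3626


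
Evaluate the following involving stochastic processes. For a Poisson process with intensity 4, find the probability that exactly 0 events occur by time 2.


P(N(t)=k) = (lambda*t)^k * exp(-lambda*t) / k!
lambda*t = 8
= 8^0 * exp(-8) / 0!
= 1 * 3.3546e-04 / 1
= 3.3546e-04

3.3546e-04


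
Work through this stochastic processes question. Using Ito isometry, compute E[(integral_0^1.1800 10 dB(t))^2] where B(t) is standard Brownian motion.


By Ito isometry: E[(int f dB)^2] = int f^2 dt
= 10^2 * 1.1800
= 100 * 1.1800 = 118.0000

118.0000


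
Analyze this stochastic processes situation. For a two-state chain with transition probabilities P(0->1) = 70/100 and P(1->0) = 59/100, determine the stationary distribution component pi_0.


Stationary distribution: pi_0 = p10/(p01+p10), pi_1 = p01/(p01+p10)
p01 = 0.7000, p10 = 0.5900
pi_0 = 0.4574

0.4574


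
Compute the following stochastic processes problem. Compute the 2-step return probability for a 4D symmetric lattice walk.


P(return in 2 steps) = P(reverse first step) = 1/(2d)
= 1/8
= 0.1250

0.1250


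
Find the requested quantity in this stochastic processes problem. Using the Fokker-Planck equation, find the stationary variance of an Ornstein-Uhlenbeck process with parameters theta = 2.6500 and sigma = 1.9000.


Stationary variance = sigma^2 / (2*theta)
= 1.9000^2 / (2*2.6500)
= 3.6100 / 5.3000
= 0.6811

0.6811
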